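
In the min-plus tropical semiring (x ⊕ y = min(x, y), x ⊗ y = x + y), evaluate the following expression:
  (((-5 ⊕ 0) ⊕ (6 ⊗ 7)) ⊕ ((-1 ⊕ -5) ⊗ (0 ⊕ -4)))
(((-5 ⊕ 0) ⊕ (6 ⊗ 7)) ⊕ ((-1 ⊕ -5) ⊗ (0 ⊕ -4))) = -9

Expand innermost to outermost. Recall ⊕ takes the minimum of its arguments and ⊗ takes their sum. Working out the expression (((-5 ⊕ 0) ⊕ (6 ⊗ 7)) ⊕ ((-1 ⊕ -5) ⊗ (0 ⊕ -4))) gives -9.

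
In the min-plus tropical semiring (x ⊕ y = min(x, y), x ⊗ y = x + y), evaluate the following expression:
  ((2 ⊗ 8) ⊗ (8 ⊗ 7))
((2 ⊗ 8) ⊗ (8 ⊗ 7)) = 25

Expand innermost to outermost. Recall ⊕ takes the minimum of its arguments and ⊗ takes their sum. Working out the expression ((2 ⊗ 8) ⊗ (8 ⊗ 7)) gives 25.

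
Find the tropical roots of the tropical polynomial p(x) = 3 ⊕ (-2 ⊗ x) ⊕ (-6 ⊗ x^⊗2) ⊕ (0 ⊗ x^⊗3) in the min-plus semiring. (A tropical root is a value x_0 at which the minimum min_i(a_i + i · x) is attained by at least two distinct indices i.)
Roots: {-6, 4, 5}

Each tropical root is a break point of the lower envelope of the lines y = a_i + i · x (there are 4 lines, with slopes 0, 1, ..., 3). Only the lines that attain the minimum somewhere contribute to roots; other lines are dominated. Here the surviving (envelope) indices are i = 3, i = 2, i = 1, i = 0.
Intersections between consecutive envelope lines give the roots: for adjacent envelope indices i < j the intersection is x = (a_i − a_j) / (j − i). Reading off the sorted break points: {-6, 4, 5}.
Verification: at each break x_0, at least two indices attain the minimum of min_i(a_i + i · x_0).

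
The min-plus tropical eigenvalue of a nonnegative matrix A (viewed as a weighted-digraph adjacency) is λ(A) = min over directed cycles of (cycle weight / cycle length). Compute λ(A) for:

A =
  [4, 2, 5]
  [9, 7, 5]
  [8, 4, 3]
λ(A) = 3

Enumerate directed cycles and compute their means (weight / length). Sample:
  cycle 0 → 0: weight = 4, length = 1, mean = 4/1 ≈ 4.000
  cycle 1 → 1: weight = 7, length = 1, mean = 7/1 ≈ 7.000
  cycle 2 → 2: weight = 3, length = 1, mean = 3/1 ≈ 3.000
  cycle 0 → 1 → 0: weight = 11, length = 2, mean = 11/2 ≈ 5.500
  cycle 0 → 2 → 0: weight = 13, length = 2, mean = 13/2 ≈ 6.500
  cycle 1 → 0 → 1: weight = 11, length = 2, mean = 11/2 ≈ 5.500
Minimum mean = 3.000, attained e.g. along the cycle 2 → 2 with weight 3 and length 1. So λ(A) = 3/1 = 3.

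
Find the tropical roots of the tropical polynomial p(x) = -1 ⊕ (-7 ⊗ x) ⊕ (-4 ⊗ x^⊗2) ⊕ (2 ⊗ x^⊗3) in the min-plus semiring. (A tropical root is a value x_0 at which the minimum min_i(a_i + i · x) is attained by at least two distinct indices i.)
Roots: {-6, -3, 6}

Each tropical root is a break point of the lower envelope of the lines y = a_i + i · x (there are 4 lines, with slopes 0, 1, ..., 3). Only the lines that attain the minimum somewhere contribute to roots; other lines are dominated. Here the surviving (envelope) indices are i = 3, i = 2, i = 1, i = 0.
Intersections between consecutive envelope lines give the roots: for adjacent envelope indices i < j the intersection is x = (a_i − a_j) / (j − i). Reading off the sorted break points: {-6, -3, 6}.
Verification: at each break x_0, at least two indices attain the minimum of min_i(a_i + i · x_0).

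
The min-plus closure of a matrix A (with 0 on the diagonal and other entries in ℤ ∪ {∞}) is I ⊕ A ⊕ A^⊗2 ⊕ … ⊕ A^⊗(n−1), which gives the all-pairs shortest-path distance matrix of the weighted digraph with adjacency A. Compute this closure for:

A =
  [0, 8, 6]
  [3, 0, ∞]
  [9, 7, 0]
Closure =
  [0, 8, 6]
  [3, 0, 9]
  [9, 7, 0]

This is the Floyd-Warshall all-pairs shortest-path computation. For each intermediate vertex k = 0, 1, …, 2, update dist[i][j] ← min(dist[i][j], dist[i][k] + dist[k][j]). The final matrix gives, for each (i, j), the minimum total weight of any directed path from i to j (possibly empty when i = j).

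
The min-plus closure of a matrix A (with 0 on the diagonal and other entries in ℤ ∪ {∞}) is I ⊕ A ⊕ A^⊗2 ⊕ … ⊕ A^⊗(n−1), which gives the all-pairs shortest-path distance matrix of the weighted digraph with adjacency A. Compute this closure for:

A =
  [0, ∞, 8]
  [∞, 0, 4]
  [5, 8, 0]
Closure =
  [0, 16, 8]
  [9, 0, 4]
  [5, 8, 0]

This is the Floyd-Warshall all-pairs shortest-path computation. For each intermediate vertex k = 0, 1, …, 2, update dist[i][j] ← min(dist[i][j], dist[i][k] + dist[k][j]). The final matrix gives, for each (i, j), the minimum total weight of any directed path from i to j (possibly empty when i = j).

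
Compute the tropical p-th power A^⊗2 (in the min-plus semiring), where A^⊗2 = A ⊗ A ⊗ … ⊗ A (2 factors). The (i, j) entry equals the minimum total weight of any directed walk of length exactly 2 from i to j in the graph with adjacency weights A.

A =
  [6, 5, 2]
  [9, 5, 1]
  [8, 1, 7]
A^⊗2 =
  [10, 3, 6]
  [9, 2, 6]
  [10, 6, 2]

Each entry (A^⊗2)_ij equals the minimum over all length-2 walks i = v_0 → v_1 → … → v_2 = j of Σ_t A[v_t][v_{t+1}]. For example, for (i, j) = (0, 2) we minimise over 3 possible intermediate vertex sequences; the minimum is 6, attained along the walk 0 → 1 → 2.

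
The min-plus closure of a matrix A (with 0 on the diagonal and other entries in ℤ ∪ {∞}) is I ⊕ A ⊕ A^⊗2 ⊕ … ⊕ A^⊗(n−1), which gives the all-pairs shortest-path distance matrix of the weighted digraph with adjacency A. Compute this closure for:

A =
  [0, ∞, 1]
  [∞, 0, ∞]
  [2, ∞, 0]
Closure =
  [0, ∞, 1]
  [∞, 0, ∞]
  [2, ∞, 0]

This is the Floyd-Warshall all-pairs shortest-path computation. For each intermediate vertex k = 0, 1, …, 2, update dist[i][j] ← min(dist[i][j], dist[i][k] + dist[k][j]). The final matrix gives, for each (i, j), the minimum total weight of any directed path from i to j (possibly empty when i = j).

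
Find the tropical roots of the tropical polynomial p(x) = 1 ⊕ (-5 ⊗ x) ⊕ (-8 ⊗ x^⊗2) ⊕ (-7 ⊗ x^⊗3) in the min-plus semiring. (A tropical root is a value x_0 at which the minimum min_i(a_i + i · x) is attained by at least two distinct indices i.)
Roots: {-1, 3, 6}

Each tropical root is a break point of the lower envelope of the lines y = a_i + i · x (there are 4 lines, with slopes 0, 1, ..., 3). Only the lines that attain the minimum somewhere contribute to roots; other lines are dominated. Here the surviving (envelope) indices are i = 3, i = 2, i = 1, i = 0.
Intersections between consecutive envelope lines give the roots: for adjacent envelope indices i < j the intersection is x = (a_i − a_j) / (j − i). Reading off the sorted break points: {-1, 3, 6}.
Verification: at each break x_0, at least two indices attain the minimum of min_i(a_i + i · x_0).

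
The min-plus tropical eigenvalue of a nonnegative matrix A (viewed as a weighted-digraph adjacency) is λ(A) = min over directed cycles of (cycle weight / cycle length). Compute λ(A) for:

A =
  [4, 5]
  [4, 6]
λ(A) = 4

Enumerate directed cycles and compute their means (weight / length). Sample:
  cycle 0 → 0: weight = 4, length = 1, mean = 4/1 ≈ 4.000
  cycle 1 → 1: weight = 6, length = 1, mean = 6/1 ≈ 6.000
  cycle 0 → 1 → 0: weight = 9, length = 2, mean = 9/2 ≈ 4.500
  cycle 1 → 0 → 1: weight = 9, length = 2, mean = 9/2 ≈ 4.500
Minimum mean = 4.000, attained e.g. along the cycle 0 → 0 with weight 4 and length 1. So λ(A) = 4/1 = 4.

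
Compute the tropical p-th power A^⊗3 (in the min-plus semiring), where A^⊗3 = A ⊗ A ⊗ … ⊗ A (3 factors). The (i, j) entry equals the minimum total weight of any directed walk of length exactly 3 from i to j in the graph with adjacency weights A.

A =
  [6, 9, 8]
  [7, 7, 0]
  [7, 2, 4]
A^⊗3 =
  [16, 11, 10]
  [9, 6, 2]
  [9, 4, 6]

Each entry (A^⊗3)_ij equals the minimum over all length-3 walks i = v_0 → v_1 → … → v_3 = j of Σ_t A[v_t][v_{t+1}]. For example, for (i, j) = (0, 2) we minimise over 9 possible intermediate vertex sequences; the minimum is 10, attained along the walk 0 → 2 → 1 → 2.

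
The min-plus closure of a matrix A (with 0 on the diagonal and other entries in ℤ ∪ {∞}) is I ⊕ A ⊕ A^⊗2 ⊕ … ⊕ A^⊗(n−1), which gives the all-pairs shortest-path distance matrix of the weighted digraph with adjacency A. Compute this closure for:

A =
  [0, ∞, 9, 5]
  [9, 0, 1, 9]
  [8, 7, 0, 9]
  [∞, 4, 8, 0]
Closure =
  [0, 9, 9, 5]
  [9, 0, 1, 9]
  [8, 7, 0, 9]
  [13, 4, 5, 0]

This is the Floyd-Warshall all-pairs shortest-path computation. For each intermediate vertex k = 0, 1, …, 3, update dist[i][j] ← min(dist[i][j], dist[i][k] + dist[k][j]). The final matrix gives, for each (i, j), the minimum total weight of any directed path from i to j (possibly empty when i = j).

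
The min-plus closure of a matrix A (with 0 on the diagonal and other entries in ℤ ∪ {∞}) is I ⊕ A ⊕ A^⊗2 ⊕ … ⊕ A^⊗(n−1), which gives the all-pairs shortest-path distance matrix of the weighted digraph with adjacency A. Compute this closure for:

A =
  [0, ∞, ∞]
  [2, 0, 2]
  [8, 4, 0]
Closure =
  [0, ∞, ∞]
  [2, 0, 2]
  [6, 4, 0]

This is the Floyd-Warshall all-pairs shortest-path computation. For each intermediate vertex k = 0, 1, …, 2, update dist[i][j] ← min(dist[i][j], dist[i][k] + dist[k][j]). The final matrix gives, for each (i, j), the minimum total weight of any directed path from i to j (possibly empty when i = j).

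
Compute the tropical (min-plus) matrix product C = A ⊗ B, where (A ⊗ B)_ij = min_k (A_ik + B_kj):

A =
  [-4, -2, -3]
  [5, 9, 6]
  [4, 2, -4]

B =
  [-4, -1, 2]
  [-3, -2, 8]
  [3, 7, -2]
A ⊗ B =
  [-8, -5, -5]
  [1, 4, 4]
  [-1, 0, -6]

Apply the min-plus product entry-by-entry:
  C[0][0] = min over k of (A[0][0] + B[0][0] = -4 + -4 = -8, A[0][1] + B[1][0] = -2 + -3 = -5, A[0][2] + B[2][0] = -3 + 3 = 0) = -8 (attained at k = 0)
  C[0][1] = min over k of (A[0][0] + B[0][1] = -4 + -1 = -5, A[0][1] + B[1][1] = -2 + -2 = -4, A[0][2] + B[2][1] = -3 + 7 = 4) = -5 (attained at k = 0)
  C[0][2] = min over k of (A[0][0] + B[0][2] = -4 + 2 = -2, A[0][1] + B[1][2] = -2 + 8 = 6, A[0][2] + B[2][2] = -3 + -2 = -5) = -5 (attained at k = 2)
  C[1][0] = min over k of (A[1][0] + B[0][0] = 5 + -4 = 1, A[1][1] + B[1][0] = 9 + -3 = 6, A[1][2] + B[2][0] = 6 + 3 = 9) = 1 (attained at k = 0)
  C[1][1] = min over k of (A[1][0] + B[0][1] = 5 + -1 = 4, A[1][1] + B[1][1] = 9 + -2 = 7, A[1][2] + B[2][1] = 6 + 7 = 13) = 4 (attained at k = 0)
  C[1][2] = min over k of (A[1][0] + B[0][2] = 5 + 2 = 7, A[1][1] + B[1][2] = 9 + 8 = 17, A[1][2] + B[2][2] = 6 + -2 = 4) = 4 (attained at k = 2)
  C[2][0] = min over k of (A[2][0] + B[0][0] = 4 + -4 = 0, A[2][1] + B[1][0] = 2 + -3 = -1, A[2][2] + B[2][0] = -4 + 3 = -1) = -1 (attained at k = 1)
  C[2][1] = min over k of (A[2][0] + B[0][1] = 4 + -1 = 3, A[2][1] + B[1][1] = 2 + -2 = 0, A[2][2] + B[2][1] = -4 + 7 = 3) = 0 (attained at k = 1)
  C[2][2] = min over k of (A[2][0] + B[0][2] = 4 + 2 = 6, A[2][1] + B[1][2] = 2 + 8 = 10, A[2][2] + B[2][2] = -4 + -2 = -6) = -6 (attained at k = 2)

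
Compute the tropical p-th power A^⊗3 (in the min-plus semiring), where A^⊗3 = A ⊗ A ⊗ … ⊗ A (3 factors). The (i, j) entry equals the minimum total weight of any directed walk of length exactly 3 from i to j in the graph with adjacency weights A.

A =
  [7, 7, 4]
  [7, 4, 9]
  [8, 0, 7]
A^⊗3 =
  [11, 8, 13]
  [15, 11, 15]
  [11, 8, 11]

Each entry (A^⊗3)_ij equals the minimum over all length-3 walks i = v_0 → v_1 → … → v_3 = j of Σ_t A[v_t][v_{t+1}]. For example, for (i, j) = (0, 2) we minimise over 9 possible intermediate vertex sequences; the minimum is 13, attained along the walk 0 → 2 → 1 → 2.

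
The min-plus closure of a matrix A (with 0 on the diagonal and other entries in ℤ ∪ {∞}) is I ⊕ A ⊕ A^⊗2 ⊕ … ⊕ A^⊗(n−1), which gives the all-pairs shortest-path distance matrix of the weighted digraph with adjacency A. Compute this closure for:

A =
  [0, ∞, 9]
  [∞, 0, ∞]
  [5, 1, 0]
Closure =
  [0, 10, 9]
  [∞, 0, ∞]
  [5, 1, 0]

This is the Floyd-Warshall all-pairs shortest-path computation. For each intermediate vertex k = 0, 1, …, 2, update dist[i][j] ← min(dist[i][j], dist[i][k] + dist[k][j]). The final matrix gives, for each (i, j), the minimum total weight of any directed path from i to j (possibly empty when i = j).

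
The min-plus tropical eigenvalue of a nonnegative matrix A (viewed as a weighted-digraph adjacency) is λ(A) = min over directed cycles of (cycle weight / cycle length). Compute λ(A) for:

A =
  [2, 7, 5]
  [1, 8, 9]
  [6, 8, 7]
λ(A) = 2

Enumerate directed cycles and compute their means (weight / length). Sample:
  cycle 0 → 0: weight = 2, length = 1, mean = 2/1 ≈ 2.000
  cycle 1 → 1: weight = 8, length = 1, mean = 8/1 ≈ 8.000
  cycle 2 → 2: weight = 7, length = 1, mean = 7/1 ≈ 7.000
  cycle 0 → 1 → 0: weight = 8, length = 2, mean = 8/2 ≈ 4.000
  cycle 0 → 2 → 0: weight = 11, length = 2, mean = 11/2 ≈ 5.500
  cycle 1 → 0 → 1: weight = 8, length = 2, mean = 8/2 ≈ 4.000
Minimum mean = 2.000, attained e.g. along the cycle 0 → 0 with weight 2 and length 1. So λ(A) = 2/1 = 2.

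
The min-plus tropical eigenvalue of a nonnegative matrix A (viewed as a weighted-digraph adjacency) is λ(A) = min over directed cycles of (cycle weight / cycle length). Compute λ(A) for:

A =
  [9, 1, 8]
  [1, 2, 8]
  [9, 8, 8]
λ(A) = 1

Enumerate directed cycles and compute their means (weight / length). Sample:
  cycle 0 → 0: weight = 9, length = 1, mean = 9/1 ≈ 9.000
  cycle 1 → 1: weight = 2, length = 1, mean = 2/1 ≈ 2.000
  cycle 2 → 2: weight = 8, length = 1, mean = 8/1 ≈ 8.000
  cycle 0 → 1 → 0: weight = 2, length = 2, mean = 2/2 ≈ 1.000
  cycle 0 → 2 → 0: weight = 17, length = 2, mean = 17/2 ≈ 8.500
  cycle 1 → 0 → 1: weight = 2, length = 2, mean = 2/2 ≈ 1.000
Minimum mean = 1.000, attained e.g. along the cycle 0 → 1 → 0 with weight 2 and length 2. So λ(A) = 2/2 = 1.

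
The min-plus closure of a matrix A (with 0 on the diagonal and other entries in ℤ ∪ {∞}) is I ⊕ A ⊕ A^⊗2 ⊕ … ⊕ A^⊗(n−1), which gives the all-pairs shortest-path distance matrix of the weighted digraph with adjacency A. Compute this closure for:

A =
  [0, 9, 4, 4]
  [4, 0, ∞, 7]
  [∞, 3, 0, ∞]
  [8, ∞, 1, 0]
Closure =
  [0, 7, 4, 4]
  [4, 0, 8, 7]
  [7, 3, 0, 10]
  [8, 4, 1, 0]

This is the Floyd-Warshall all-pairs shortest-path computation. For each intermediate vertex k = 0, 1, …, 3, update dist[i][j] ← min(dist[i][j], dist[i][k] + dist[k][j]). The final matrix gives, for each (i, j), the minimum total weight of any directed path from i to j (possibly empty when i = j).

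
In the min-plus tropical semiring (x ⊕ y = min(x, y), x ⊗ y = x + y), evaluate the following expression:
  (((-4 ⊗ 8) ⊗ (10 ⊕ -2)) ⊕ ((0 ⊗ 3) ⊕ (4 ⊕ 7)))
(((-4 ⊗ 8) ⊗ (10 ⊕ -2)) ⊕ ((0 ⊗ 3) ⊕ (4 ⊕ 7))) = 2

Expand innermost to outermost. Recall ⊕ takes the minimum of its arguments and ⊗ takes their sum. Working out the expression (((-4 ⊗ 8) ⊗ (10 ⊕ -2)) ⊕ ((0 ⊗ 3) ⊕ (4 ⊕ 7))) gives 2.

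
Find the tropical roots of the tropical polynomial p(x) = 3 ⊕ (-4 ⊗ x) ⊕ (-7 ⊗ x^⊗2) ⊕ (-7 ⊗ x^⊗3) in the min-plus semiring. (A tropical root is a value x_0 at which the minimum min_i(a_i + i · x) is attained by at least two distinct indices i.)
Roots: {0, 3, 7}

Each tropical root is a break point of the lower envelope of the lines y = a_i + i · x (there are 4 lines, with slopes 0, 1, ..., 3). Only the lines that attain the minimum somewhere contribute to roots; other lines are dominated. Here the surviving (envelope) indices are i = 3, i = 2, i = 1, i = 0.
Intersections between consecutive envelope lines give the roots: for adjacent envelope indices i < j the intersection is x = (a_i − a_j) / (j − i). Reading off the sorted break points: {0, 3, 7}.
Verification: at each break x_0, at least two indices attain the minimum of min_i(a_i + i · x_0).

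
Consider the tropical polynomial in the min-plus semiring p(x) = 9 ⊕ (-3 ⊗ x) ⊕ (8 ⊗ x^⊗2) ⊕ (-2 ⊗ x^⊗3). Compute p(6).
p(6) = 3

A tropical monomial a ⊗ x^⊗i evaluates to a + i · x. Evaluating each term at x = 6:
  Term 0 contributes 9 + 0 · 6 = 9
  Term 1 contributes -3 + 1 · 6 = 3
  Term 2 contributes 8 + 2 · 6 = 20
  Term 3 contributes -2 + 3 · 6 = 16
p(6) = ⊕ of these = min[9, 3, 20, 16] = 3.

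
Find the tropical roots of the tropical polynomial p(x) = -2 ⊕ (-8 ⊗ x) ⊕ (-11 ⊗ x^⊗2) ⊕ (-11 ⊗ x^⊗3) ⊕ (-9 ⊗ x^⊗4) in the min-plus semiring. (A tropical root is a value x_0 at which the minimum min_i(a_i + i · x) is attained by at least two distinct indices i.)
Roots: {-2, 0, 3, 6}

Each tropical root is a break point of the lower envelope of the lines y = a_i + i · x (there are 5 lines, with slopes 0, 1, ..., 4). Only the lines that attain the minimum somewhere contribute to roots; other lines are dominated. Here the surviving (envelope) indices are i = 4, i = 3, i = 2, i = 1, i = 0.
Intersections between consecutive envelope lines give the roots: for adjacent envelope indices i < j the intersection is x = (a_i − a_j) / (j − i). Reading off the sorted break points: {-2, 0, 3, 6}.
Verification: at each break x_0, at least two indices attain the minimum of min_i(a_i + i · x_0).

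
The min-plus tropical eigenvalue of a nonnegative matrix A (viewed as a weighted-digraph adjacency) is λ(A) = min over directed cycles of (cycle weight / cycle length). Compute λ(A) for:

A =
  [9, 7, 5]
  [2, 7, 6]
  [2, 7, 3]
λ(A) = 3

Enumerate directed cycles and compute their means (weight / length). Sample:
  cycle 0 → 0: weight = 9, length = 1, mean = 9/1 ≈ 9.000
  cycle 1 → 1: weight = 7, length = 1, mean = 7/1 ≈ 7.000
  cycle 2 → 2: weight = 3, length = 1, mean = 3/1 ≈ 3.000
  cycle 0 → 1 → 0: weight = 9, length = 2, mean = 9/2 ≈ 4.500
  cycle 0 → 2 → 0: weight = 7, length = 2, mean = 7/2 ≈ 3.500
  cycle 1 → 0 → 1: weight = 9, length = 2, mean = 9/2 ≈ 4.500
Minimum mean = 3.000, attained e.g. along the cycle 2 → 2 with weight 3 and length 1. So λ(A) = 3/1 = 3.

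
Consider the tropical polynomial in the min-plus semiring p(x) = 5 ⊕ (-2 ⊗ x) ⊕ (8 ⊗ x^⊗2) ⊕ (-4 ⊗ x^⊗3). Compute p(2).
p(2) = 0

A tropical monomial a ⊗ x^⊗i evaluates to a + i · x. Evaluating each term at x = 2:
  Term 0 contributes 5 + 0 · 2 = 5
  Term 1 contributes -2 + 1 · 2 = 0
  Term 2 contributes 8 + 2 · 2 = 12
  Term 3 contributes -4 + 3 · 2 = 2
p(2) = ⊕ of these = min[5, 0, 12, 2] = 0.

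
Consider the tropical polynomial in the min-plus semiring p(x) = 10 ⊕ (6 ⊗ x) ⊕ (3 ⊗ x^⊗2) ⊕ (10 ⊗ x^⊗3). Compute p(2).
p(2) = 7

A tropical monomial a ⊗ x^⊗i evaluates to a + i · x. Evaluating each term at x = 2:
  Term 0 contributes 10 + 0 · 2 = 10
  Term 1 contributes 6 + 1 · 2 = 8
  Term 2 contributes 3 + 2 · 2 = 7
  Term 3 contributes 10 + 3 · 2 = 16
p(2) = ⊕ of these = min[10, 8, 7, 16] = 7.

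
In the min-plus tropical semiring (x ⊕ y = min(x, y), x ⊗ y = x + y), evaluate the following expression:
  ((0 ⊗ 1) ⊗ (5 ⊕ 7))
((0 ⊗ 1) ⊗ (5 ⊕ 7)) = 6

Expand innermost to outermost. Recall ⊕ takes the minimum of its arguments and ⊗ takes their sum. Working out the expression ((0 ⊗ 1) ⊗ (5 ⊕ 7)) gives 6.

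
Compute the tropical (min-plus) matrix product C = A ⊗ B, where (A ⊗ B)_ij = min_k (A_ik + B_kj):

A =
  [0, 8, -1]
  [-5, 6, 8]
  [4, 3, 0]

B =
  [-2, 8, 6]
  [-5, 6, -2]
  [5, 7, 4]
A ⊗ B =
  [-2, 6, 3]
  [-7, 3, 1]
  [-2, 7, 1]

Apply the min-plus product entry-by-entry:
  C[0][0] = min over k of (A[0][0] + B[0][0] = 0 + -2 = -2, A[0][1] + B[1][0] = 8 + -5 = 3, A[0][2] + B[2][0] = -1 + 5 = 4) = -2 (attained at k = 0)
  C[0][1] = min over k of (A[0][0] + B[0][1] = 0 + 8 = 8, A[0][1] + B[1][1] = 8 + 6 = 14, A[0][2] + B[2][1] = -1 + 7 = 6) = 6 (attained at k = 2)
  C[0][2] = min over k of (A[0][0] + B[0][2] = 0 + 6 = 6, A[0][1] + B[1][2] = 8 + -2 = 6, A[0][2] + B[2][2] = -1 + 4 = 3) = 3 (attained at k = 2)
  C[1][0] = min over k of (A[1][0] + B[0][0] = -5 + -2 = -7, A[1][1] + B[1][0] = 6 + -5 = 1, A[1][2] + B[2][0] = 8 + 5 = 13) = -7 (attained at k = 0)
  C[1][1] = min over k of (A[1][0] + B[0][1] = -5 + 8 = 3, A[1][1] + B[1][1] = 6 + 6 = 12, A[1][2] + B[2][1] = 8 + 7 = 15) = 3 (attained at k = 0)
  C[1][2] = min over k of (A[1][0] + B[0][2] = -5 + 6 = 1, A[1][1] + B[1][2] = 6 + -2 = 4, A[1][2] + B[2][2] = 8 + 4 = 12) = 1 (attained at k = 0)
  C[2][0] = min over k of (A[2][0] + B[0][0] = 4 + -2 = 2, A[2][1] + B[1][0] = 3 + -5 = -2, A[2][2] + B[2][0] = 0 + 5 = 5) = -2 (attained at k = 1)
  C[2][1] = min over k of (A[2][0] + B[0][1] = 4 + 8 = 12, A[2][1] + B[1][1] = 3 + 6 = 9, A[2][2] + B[2][1] = 0 + 7 = 7) = 7 (attained at k = 2)
  C[2][2] = min over k of (A[2][0] + B[0][2] = 4 + 6 = 10, A[2][1] + B[1][2] = 3 + -2 = 1, A[2][2] + B[2][2] = 0 + 4 = 4) = 1 (attained at k = 1)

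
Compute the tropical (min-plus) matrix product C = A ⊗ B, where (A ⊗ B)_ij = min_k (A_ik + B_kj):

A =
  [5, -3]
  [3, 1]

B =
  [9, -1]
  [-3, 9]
A ⊗ B =
  [-6, 4]
  [-2, 2]

Apply the min-plus product entry-by-entry:
  C[0][0] = min over k of (A[0][0] + B[0][0] = 5 + 9 = 14, A[0][1] + B[1][0] = -3 + -3 = -6) = -6 (attained at k = 1)
  C[0][1] = min over k of (A[0][0] + B[0][1] = 5 + -1 = 4, A[0][1] + B[1][1] = -3 + 9 = 6) = 4 (attained at k = 0)
  C[1][0] = min over k of (A[1][0] + B[0][0] = 3 + 9 = 12, A[1][1] + B[1][0] = 1 + -3 = -2) = -2 (attained at k = 1)
  C[1][1] = min over k of (A[1][0] + B[0][1] = 3 + -1 = 2, A[1][1] + B[1][1] = 1 + 9 = 10) = 2 (attained at k = 0)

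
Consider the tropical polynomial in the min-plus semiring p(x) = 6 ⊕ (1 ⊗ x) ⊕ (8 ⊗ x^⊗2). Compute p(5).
p(5) = 6

A tropical monomial a ⊗ x^⊗i evaluates to a + i · x. Evaluating each term at x = 5:
  Term 0 contributes 6 + 0 · 5 = 6
  Term 1 contributes 1 + 1 · 5 = 6
  Term 2 contributes 8 + 2 · 5 = 18
p(5) = ⊕ of these = min[6, 6, 18] = 6.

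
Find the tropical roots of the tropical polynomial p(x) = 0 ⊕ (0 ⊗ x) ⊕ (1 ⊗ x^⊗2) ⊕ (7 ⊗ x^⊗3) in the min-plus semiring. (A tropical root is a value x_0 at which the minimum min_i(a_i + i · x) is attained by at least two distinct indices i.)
Roots: {-6, -1, 0}

Each tropical root is a break point of the lower envelope of the lines y = a_i + i · x (there are 4 lines, with slopes 0, 1, ..., 3). Only the lines that attain the minimum somewhere contribute to roots; other lines are dominated. Here the surviving (envelope) indices are i = 3, i = 2, i = 1, i = 0.
Intersections between consecutive envelope lines give the roots: for adjacent envelope indices i < j the intersection is x = (a_i − a_j) / (j − i). Reading off the sorted break points: {-6, -1, 0}.
Verification: at each break x_0, at least two indices attain the minimum of min_i(a_i + i · x_0).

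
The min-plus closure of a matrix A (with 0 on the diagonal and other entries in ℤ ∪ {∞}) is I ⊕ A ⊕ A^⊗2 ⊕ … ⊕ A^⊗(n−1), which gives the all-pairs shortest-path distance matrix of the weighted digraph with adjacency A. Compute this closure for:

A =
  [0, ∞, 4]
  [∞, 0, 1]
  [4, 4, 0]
Closure =
  [0, 8, 4]
  [5, 0, 1]
  [4, 4, 0]

This is the Floyd-Warshall all-pairs shortest-path computation. For each intermediate vertex k = 0, 1, …, 2, update dist[i][j] ← min(dist[i][j], dist[i][k] + dist[k][j]). The final matrix gives, for each (i, j), the minimum total weight of any directed path from i to j (possibly empty when i = j).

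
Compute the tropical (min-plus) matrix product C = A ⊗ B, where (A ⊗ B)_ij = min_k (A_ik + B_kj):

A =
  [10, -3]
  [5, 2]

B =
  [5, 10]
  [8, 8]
A ⊗ B =
  [5, 5]
  [10, 10]

Apply the min-plus product entry-by-entry:
  C[0][0] = min over k of (A[0][0] + B[0][0] = 10 + 5 = 15, A[0][1] + B[1][0] = -3 + 8 = 5) = 5 (attained at k = 1)
  C[0][1] = min over k of (A[0][0] + B[0][1] = 10 + 10 = 20, A[0][1] + B[1][1] = -3 + 8 = 5) = 5 (attained at k = 1)
  C[1][0] = min over k of (A[1][0] + B[0][0] = 5 + 5 = 10, A[1][1] + B[1][0] = 2 + 8 = 10) = 10 (attained at k = 0)
  C[1][1] = min over k of (A[1][0] + B[0][1] = 5 + 10 = 15, A[1][1] + B[1][1] = 2 + 8 = 10) = 10 (attained at k = 1)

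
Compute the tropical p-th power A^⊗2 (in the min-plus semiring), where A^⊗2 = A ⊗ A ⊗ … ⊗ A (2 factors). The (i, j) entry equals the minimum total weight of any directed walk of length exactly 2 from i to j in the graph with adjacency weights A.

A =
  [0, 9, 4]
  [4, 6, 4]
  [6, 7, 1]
A^⊗2 =
  [0, 9, 4]
  [4, 11, 5]
  [6, 8, 2]

Each entry (A^⊗2)_ij equals the minimum over all length-2 walks i = v_0 → v_1 → … → v_2 = j of Σ_t A[v_t][v_{t+1}]. For example, for (i, j) = (0, 2) we minimise over 3 possible intermediate vertex sequences; the minimum is 4, attained along the walk 0 → 0 → 2.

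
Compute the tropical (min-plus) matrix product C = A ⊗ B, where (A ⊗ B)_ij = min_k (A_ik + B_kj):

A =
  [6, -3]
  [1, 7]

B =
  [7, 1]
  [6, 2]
A ⊗ B =
  [3, -1]
  [8, 2]

Apply the min-plus product entry-by-entry:
  C[0][0] = min over k of (A[0][0] + B[0][0] = 6 + 7 = 13, A[0][1] + B[1][0] = -3 + 6 = 3) = 3 (attained at k = 1)
  C[0][1] = min over k of (A[0][0] + B[0][1] = 6 + 1 = 7, A[0][1] + B[1][1] = -3 + 2 = -1) = -1 (attained at k = 1)
  C[1][0] = min over k of (A[1][0] + B[0][0] = 1 + 7 = 8, A[1][1] + B[1][0] = 7 + 6 = 13) = 8 (attained at k = 0)
  C[1][1] = min over k of (A[1][0] + B[0][1] = 1 + 1 = 2, A[1][1] + B[1][1] = 7 + 2 = 9) = 2 (attained at k = 0)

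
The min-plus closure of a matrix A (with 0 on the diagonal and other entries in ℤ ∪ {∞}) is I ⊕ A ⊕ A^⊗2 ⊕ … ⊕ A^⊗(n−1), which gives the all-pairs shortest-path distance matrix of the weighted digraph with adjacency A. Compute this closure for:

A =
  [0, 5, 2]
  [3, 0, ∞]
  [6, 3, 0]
Closure =
  [0, 5, 2]
  [3, 0, 5]
  [6, 3, 0]

This is the Floyd-Warshall all-pairs shortest-path computation. For each intermediate vertex k = 0, 1, …, 2, update dist[i][j] ← min(dist[i][j], dist[i][k] + dist[k][j]). The final matrix gives, for each (i, j), the minimum total weight of any directed path from i to j (possibly empty when i = j).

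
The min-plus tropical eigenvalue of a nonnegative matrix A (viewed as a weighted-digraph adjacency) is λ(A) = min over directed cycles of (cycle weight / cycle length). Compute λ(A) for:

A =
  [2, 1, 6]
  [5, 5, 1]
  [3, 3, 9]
λ(A) = 5/3

Enumerate directed cycles and compute their means (weight / length). Sample:
  cycle 0 → 0: weight = 2, length = 1, mean = 2/1 ≈ 2.000
  cycle 1 → 1: weight = 5, length = 1, mean = 5/1 ≈ 5.000
  cycle 2 → 2: weight = 9, length = 1, mean = 9/1 ≈ 9.000
  cycle 0 → 1 → 0: weight = 6, length = 2, mean = 6/2 ≈ 3.000
  cycle 0 → 2 → 0: weight = 9, length = 2, mean = 9/2 ≈ 4.500
  cycle 1 → 0 → 1: weight = 6, length = 2, mean = 6/2 ≈ 3.000
Minimum mean = 1.667, attained e.g. along the cycle 0 → 1 → 2 → 0 with weight 5 and length 3. So λ(A) = 5/3 = 5/3.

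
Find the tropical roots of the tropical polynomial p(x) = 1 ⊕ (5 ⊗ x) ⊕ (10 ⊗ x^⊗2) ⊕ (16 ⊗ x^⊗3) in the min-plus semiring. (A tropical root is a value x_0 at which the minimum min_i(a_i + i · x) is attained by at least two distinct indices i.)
Roots: {-6, -5, -4}

Each tropical root is a break point of the lower envelope of the lines y = a_i + i · x (there are 4 lines, with slopes 0, 1, ..., 3). Only the lines that attain the minimum somewhere contribute to roots; other lines are dominated. Here the surviving (envelope) indices are i = 3, i = 2, i = 1, i = 0.
Intersections between consecutive envelope lines give the roots: for adjacent envelope indices i < j the intersection is x = (a_i − a_j) / (j − i). Reading off the sorted break points: {-6, -5, -4}.
Verification: at each break x_0, at least two indices attain the minimum of min_i(a_i + i · x_0).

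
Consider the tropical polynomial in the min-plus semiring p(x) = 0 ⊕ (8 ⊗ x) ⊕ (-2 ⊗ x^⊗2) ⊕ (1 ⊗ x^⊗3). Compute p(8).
p(8) = 0

A tropical monomial a ⊗ x^⊗i evaluates to a + i · x. Evaluating each term at x = 8:
  Term 0 contributes 0 + 0 · 8 = 0
  Term 1 contributes 8 + 1 · 8 = 16
  Term 2 contributes -2 + 2 · 8 = 14
  Term 3 contributes 1 + 3 · 8 = 25
p(8) = ⊕ of these = min[0, 16, 14, 25] = 0.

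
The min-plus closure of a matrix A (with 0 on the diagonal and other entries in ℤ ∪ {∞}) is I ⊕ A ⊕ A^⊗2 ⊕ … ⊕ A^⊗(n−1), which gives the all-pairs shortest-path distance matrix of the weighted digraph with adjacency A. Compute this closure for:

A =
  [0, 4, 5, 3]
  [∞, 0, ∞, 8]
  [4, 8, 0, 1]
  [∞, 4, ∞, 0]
Closure =
  [0, 4, 5, 3]
  [∞, 0, ∞, 8]
  [4, 5, 0, 1]
  [∞, 4, ∞, 0]

This is the Floyd-Warshall all-pairs shortest-path computation. For each intermediate vertex k = 0, 1, …, 3, update dist[i][j] ← min(dist[i][j], dist[i][k] + dist[k][j]). The final matrix gives, for each (i, j), the minimum total weight of any directed path from i to j (possibly empty when i = j).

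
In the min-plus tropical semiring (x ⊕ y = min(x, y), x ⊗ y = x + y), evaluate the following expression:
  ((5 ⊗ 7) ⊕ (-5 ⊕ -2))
((5 ⊗ 7) ⊕ (-5 ⊕ -2)) = -5

Expand innermost to outermost. Recall ⊕ takes the minimum of its arguments and ⊗ takes their sum. Working out the expression ((5 ⊗ 7) ⊕ (-5 ⊕ -2)) gives -5.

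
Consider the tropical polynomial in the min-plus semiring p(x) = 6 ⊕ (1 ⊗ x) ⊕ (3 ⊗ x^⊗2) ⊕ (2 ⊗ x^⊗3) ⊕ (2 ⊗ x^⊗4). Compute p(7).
p(7) = 6

A tropical monomial a ⊗ x^⊗i evaluates to a + i · x. Evaluating each term at x = 7:
  Term 0 contributes 6 + 0 · 7 = 6
  Term 1 contributes 1 + 1 · 7 = 8
  Term 2 contributes 3 + 2 · 7 = 17
  Term 3 contributes 2 + 3 · 7 = 23
  Term 4 contributes 2 + 4 · 7 = 30
p(7) = ⊕ of these = min[6, 8, 17, 23, 30] = 6.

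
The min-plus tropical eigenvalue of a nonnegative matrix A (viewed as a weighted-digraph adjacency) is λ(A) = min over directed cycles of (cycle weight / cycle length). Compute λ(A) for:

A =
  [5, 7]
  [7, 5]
λ(A) = 5

Enumerate directed cycles and compute their means (weight / length). Sample:
  cycle 0 → 0: weight = 5, length = 1, mean = 5/1 ≈ 5.000
  cycle 1 → 1: weight = 5, length = 1, mean = 5/1 ≈ 5.000
  cycle 0 → 1 → 0: weight = 14, length = 2, mean = 14/2 ≈ 7.000
  cycle 1 → 0 → 1: weight = 14, length = 2, mean = 14/2 ≈ 7.000
Minimum mean = 5.000, attained e.g. along the cycle 0 → 0 with weight 5 and length 1. So λ(A) = 5/1 = 5.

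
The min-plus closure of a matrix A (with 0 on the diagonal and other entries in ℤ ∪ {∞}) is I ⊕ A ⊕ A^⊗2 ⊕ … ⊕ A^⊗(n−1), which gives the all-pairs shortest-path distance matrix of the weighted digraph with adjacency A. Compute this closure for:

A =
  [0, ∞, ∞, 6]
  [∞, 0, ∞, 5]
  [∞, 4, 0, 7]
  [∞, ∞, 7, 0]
Closure =
  [0, 17, 13, 6]
  [∞, 0, 12, 5]
  [∞, 4, 0, 7]
  [∞, 11, 7, 0]

This is the Floyd-Warshall all-pairs shortest-path computation. For each intermediate vertex k = 0, 1, …, 3, update dist[i][j] ← min(dist[i][j], dist[i][k] + dist[k][j]). The final matrix gives, for each (i, j), the minimum total weight of any directed path from i to j (possibly empty when i = j).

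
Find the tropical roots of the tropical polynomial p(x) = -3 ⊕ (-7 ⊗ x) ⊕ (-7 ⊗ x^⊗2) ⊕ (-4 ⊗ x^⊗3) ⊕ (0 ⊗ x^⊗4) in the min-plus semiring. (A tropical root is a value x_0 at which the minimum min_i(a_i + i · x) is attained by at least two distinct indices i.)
Roots: {-4, -3, 0, 4}

Each tropical root is a break point of the lower envelope of the lines y = a_i + i · x (there are 5 lines, with slopes 0, 1, ..., 4). Only the lines that attain the minimum somewhere contribute to roots; other lines are dominated. Here the surviving (envelope) indices are i = 4, i = 3, i = 2, i = 1, i = 0.
Intersections between consecutive envelope lines give the roots: for adjacent envelope indices i < j the intersection is x = (a_i − a_j) / (j − i). Reading off the sorted break points: {-4, -3, 0, 4}.
Verification: at each break x_0, at least two indices attain the minimum of min_i(a_i + i · x_0).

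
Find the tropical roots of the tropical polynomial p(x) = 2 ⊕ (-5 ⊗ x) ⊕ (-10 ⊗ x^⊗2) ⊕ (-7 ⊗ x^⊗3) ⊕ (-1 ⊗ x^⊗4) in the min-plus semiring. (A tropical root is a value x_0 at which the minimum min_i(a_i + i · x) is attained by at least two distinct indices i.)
Roots: {-6, -3, 5, 7}

Each tropical root is a break point of the lower envelope of the lines y = a_i + i · x (there are 5 lines, with slopes 0, 1, ..., 4). Only the lines that attain the minimum somewhere contribute to roots; other lines are dominated. Here the surviving (envelope) indices are i = 4, i = 3, i = 2, i = 1, i = 0.
Intersections between consecutive envelope lines give the roots: for adjacent envelope indices i < j the intersection is x = (a_i − a_j) / (j − i). Reading off the sorted break points: {-6, -3, 5, 7}.
Verification: at each break x_0, at least two indices attain the minimum of min_i(a_i + i · x_0).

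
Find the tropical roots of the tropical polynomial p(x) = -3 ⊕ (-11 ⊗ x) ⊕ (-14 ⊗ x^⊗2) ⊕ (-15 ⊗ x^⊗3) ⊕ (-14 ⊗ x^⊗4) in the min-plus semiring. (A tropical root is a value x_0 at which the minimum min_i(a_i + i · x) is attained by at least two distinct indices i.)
Roots: {-1, 1, 3, 8}

Each tropical root is a break point of the lower envelope of the lines y = a_i + i · x (there are 5 lines, with slopes 0, 1, ..., 4). Only the lines that attain the minimum somewhere contribute to roots; other lines are dominated. Here the surviving (envelope) indices are i = 4, i = 3, i = 2, i = 1, i = 0.
Intersections between consecutive envelope lines give the roots: for adjacent envelope indices i < j the intersection is x = (a_i − a_j) / (j − i). Reading off the sorted break points: {-1, 1, 3, 8}.
Verification: at each break x_0, at least two indices attain the minimum of min_i(a_i + i · x_0).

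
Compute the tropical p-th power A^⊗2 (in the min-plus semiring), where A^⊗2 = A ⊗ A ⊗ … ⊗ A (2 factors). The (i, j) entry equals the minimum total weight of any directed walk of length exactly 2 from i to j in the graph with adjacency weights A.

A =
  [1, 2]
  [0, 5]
A^⊗2 =
  [2, 3]
  [1, 2]

Each entry (A^⊗2)_ij equals the minimum over all length-2 walks i = v_0 → v_1 → … → v_2 = j of Σ_t A[v_t][v_{t+1}]. For example, for (i, j) = (0, 1) we minimise over 2 possible intermediate vertex sequences; the minimum is 3, attained along the walk 0 → 0 → 1.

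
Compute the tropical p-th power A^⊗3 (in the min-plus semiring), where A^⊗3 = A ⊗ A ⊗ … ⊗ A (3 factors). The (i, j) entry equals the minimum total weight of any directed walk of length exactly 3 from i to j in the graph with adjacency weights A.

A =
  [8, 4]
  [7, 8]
A^⊗3 =
  [19, 15]
  [18, 19]

Each entry (A^⊗3)_ij equals the minimum over all length-3 walks i = v_0 → v_1 → … → v_3 = j of Σ_t A[v_t][v_{t+1}]. For example, for (i, j) = (0, 1) we minimise over 4 possible intermediate vertex sequences; the minimum is 15, attained along the walk 0 → 1 → 0 → 1.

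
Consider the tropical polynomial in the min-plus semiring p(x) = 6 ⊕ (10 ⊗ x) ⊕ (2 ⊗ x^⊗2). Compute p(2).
p(2) = 6

A tropical monomial a ⊗ x^⊗i evaluates to a + i · x. Evaluating each term at x = 2:
  Term 0 contributes 6 + 0 · 2 = 6
  Term 1 contributes 10 + 1 · 2 = 12
  Term 2 contributes 2 + 2 · 2 = 6
p(2) = ⊕ of these = min[6, 12, 6] = 6.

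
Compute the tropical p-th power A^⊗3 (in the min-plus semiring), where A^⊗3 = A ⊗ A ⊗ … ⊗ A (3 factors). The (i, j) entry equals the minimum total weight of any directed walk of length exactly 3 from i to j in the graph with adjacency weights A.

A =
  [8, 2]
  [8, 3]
A^⊗3 =
  [13, 8]
  [14, 9]

Each entry (A^⊗3)_ij equals the minimum over all length-3 walks i = v_0 → v_1 → … → v_3 = j of Σ_t A[v_t][v_{t+1}]. For example, for (i, j) = (0, 1) we minimise over 4 possible intermediate vertex sequences; the minimum is 8, attained along the walk 0 → 1 → 1 → 1.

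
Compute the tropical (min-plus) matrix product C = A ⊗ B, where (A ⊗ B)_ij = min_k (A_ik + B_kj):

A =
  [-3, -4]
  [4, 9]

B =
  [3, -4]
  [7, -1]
A ⊗ B =
  [0, -7]
  [7, 0]

Apply the min-plus product entry-by-entry:
  C[0][0] = min over k of (A[0][0] + B[0][0] = -3 + 3 = 0, A[0][1] + B[1][0] = -4 + 7 = 3) = 0 (attained at k = 0)
  C[0][1] = min over k of (A[0][0] + B[0][1] = -3 + -4 = -7, A[0][1] + B[1][1] = -4 + -1 = -5) = -7 (attained at k = 0)
  C[1][0] = min over k of (A[1][0] + B[0][0] = 4 + 3 = 7, A[1][1] + B[1][0] = 9 + 7 = 16) = 7 (attained at k = 0)
  C[1][1] = min over k of (A[1][0] + B[0][1] = 4 + -4 = 0, A[1][1] + B[1][1] = 9 + -1 = 8) = 0 (attained at k = 0)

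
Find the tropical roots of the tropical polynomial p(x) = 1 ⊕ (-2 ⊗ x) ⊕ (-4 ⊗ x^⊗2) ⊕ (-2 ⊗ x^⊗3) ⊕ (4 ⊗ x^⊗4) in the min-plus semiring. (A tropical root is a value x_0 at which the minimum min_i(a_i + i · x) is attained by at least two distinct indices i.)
Roots: {-6, -2, 2, 3}

Each tropical root is a break point of the lower envelope of the lines y = a_i + i · x (there are 5 lines, with slopes 0, 1, ..., 4). Only the lines that attain the minimum somewhere contribute to roots; other lines are dominated. Here the surviving (envelope) indices are i = 4, i = 3, i = 2, i = 1, i = 0.
Intersections between consecutive envelope lines give the roots: for adjacent envelope indices i < j the intersection is x = (a_i − a_j) / (j − i). Reading off the sorted break points: {-6, -2, 2, 3}.
Verification: at each break x_0, at least two indices attain the minimum of min_i(a_i + i · x_0).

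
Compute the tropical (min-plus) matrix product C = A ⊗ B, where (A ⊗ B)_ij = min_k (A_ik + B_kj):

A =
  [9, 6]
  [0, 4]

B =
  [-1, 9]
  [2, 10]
A ⊗ B =
  [8, 16]
  [-1, 9]

Apply the min-plus product entry-by-entry:
  C[0][0] = min over k of (A[0][0] + B[0][0] = 9 + -1 = 8, A[0][1] + B[1][0] = 6 + 2 = 8) = 8 (attained at k = 0)
  C[0][1] = min over k of (A[0][0] + B[0][1] = 9 + 9 = 18, A[0][1] + B[1][1] = 6 + 10 = 16) = 16 (attained at k = 1)
  C[1][0] = min over k of (A[1][0] + B[0][0] = 0 + -1 = -1, A[1][1] + B[1][0] = 4 + 2 = 6) = -1 (attained at k = 0)
  C[1][1] = min over k of (A[1][0] + B[0][1] = 0 + 9 = 9, A[1][1] + B[1][1] = 4 + 10 = 14) = 9 (attained at k = 0)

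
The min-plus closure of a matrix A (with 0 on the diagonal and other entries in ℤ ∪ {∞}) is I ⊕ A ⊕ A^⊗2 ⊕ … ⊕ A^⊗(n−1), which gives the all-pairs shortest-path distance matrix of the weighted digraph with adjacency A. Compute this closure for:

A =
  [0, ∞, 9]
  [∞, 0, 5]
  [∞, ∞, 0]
Closure =
  [0, ∞, 9]
  [∞, 0, 5]
  [∞, ∞, 0]

This is the Floyd-Warshall all-pairs shortest-path computation. For each intermediate vertex k = 0, 1, …, 2, update dist[i][j] ← min(dist[i][j], dist[i][k] + dist[k][j]). The final matrix gives, for each (i, j), the minimum total weight of any directed path from i to j (possibly empty when i = j).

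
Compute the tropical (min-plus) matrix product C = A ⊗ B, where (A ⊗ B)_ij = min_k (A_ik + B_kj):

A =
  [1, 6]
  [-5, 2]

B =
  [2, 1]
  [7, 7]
A ⊗ B =
  [3, 2]
  [-3, -4]

Apply the min-plus product entry-by-entry:
  C[0][0] = min over k of (A[0][0] + B[0][0] = 1 + 2 = 3, A[0][1] + B[1][0] = 6 + 7 = 13) = 3 (attained at k = 0)
  C[0][1] = min over k of (A[0][0] + B[0][1] = 1 + 1 = 2, A[0][1] + B[1][1] = 6 + 7 = 13) = 2 (attained at k = 0)
  C[1][0] = min over k of (A[1][0] + B[0][0] = -5 + 2 = -3, A[1][1] + B[1][0] = 2 + 7 = 9) = -3 (attained at k = 0)
  C[1][1] = min over k of (A[1][0] + B[0][1] = -5 + 1 = -4, A[1][1] + B[1][1] = 2 + 7 = 9) = -4 (attained at k = 0)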